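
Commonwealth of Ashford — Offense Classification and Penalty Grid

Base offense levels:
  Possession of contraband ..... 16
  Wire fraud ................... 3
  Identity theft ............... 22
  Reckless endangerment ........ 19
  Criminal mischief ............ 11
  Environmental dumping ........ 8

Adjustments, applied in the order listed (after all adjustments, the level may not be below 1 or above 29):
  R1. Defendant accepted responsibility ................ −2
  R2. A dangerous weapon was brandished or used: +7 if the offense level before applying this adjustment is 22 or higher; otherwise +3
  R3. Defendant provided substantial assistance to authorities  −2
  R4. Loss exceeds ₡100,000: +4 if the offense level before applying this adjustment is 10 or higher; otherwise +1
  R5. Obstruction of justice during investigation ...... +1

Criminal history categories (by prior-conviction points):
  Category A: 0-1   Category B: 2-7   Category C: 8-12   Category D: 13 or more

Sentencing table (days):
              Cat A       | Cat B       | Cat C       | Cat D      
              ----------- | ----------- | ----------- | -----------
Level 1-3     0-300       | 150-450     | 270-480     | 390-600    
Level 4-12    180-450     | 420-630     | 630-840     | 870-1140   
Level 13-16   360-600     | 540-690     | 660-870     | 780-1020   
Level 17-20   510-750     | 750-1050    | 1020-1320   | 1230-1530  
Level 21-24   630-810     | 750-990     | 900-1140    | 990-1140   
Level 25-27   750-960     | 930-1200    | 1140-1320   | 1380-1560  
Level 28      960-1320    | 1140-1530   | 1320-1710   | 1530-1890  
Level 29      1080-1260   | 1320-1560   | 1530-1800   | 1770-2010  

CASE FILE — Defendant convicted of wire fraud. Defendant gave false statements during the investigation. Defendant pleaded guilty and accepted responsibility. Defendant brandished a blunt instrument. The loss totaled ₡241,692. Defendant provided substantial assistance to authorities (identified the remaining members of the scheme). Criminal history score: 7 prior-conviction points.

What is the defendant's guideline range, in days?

Base offense level for wire fraud: 3.
R1 applies: 3 − 2 = 1.
R2 applies (level before this adjustment is 1 < 22, so +3): 1 + 3 = 4.
R3 applies: 4 − 2 = 2.
R4 applies (level before this adjustment is 2 < 10, so +1): 2 + 1 = 3.
R5 applies: 3 + 1 = 4.
Final offense level: 4.
Criminal history: 7 prior points → Category B (2-7).
Level 4 falls in the 4-12 band.
Grid: Level 4-12 × Category B = 420-630 days.

420-630 days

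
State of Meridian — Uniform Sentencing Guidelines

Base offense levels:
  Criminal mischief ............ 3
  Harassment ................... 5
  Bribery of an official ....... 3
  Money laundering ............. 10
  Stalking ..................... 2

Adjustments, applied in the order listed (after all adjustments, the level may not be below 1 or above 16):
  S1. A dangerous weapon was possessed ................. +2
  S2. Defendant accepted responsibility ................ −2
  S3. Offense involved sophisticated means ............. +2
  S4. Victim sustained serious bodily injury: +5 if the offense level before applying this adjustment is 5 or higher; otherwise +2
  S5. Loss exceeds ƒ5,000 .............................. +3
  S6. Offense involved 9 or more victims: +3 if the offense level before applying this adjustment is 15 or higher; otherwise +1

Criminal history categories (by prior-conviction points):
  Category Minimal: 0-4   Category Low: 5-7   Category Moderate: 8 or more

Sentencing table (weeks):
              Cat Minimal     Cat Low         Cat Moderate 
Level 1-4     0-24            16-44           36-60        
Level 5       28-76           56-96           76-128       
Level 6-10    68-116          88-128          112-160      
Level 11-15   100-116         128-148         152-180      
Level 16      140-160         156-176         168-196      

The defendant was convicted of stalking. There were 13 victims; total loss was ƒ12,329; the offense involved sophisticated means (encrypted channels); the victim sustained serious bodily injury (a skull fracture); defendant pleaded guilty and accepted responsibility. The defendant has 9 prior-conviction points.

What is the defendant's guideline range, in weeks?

Base offense level for stalking: 2.
S2 applies: 2 − 2 = 0.
S3 applies: 0 + 2 = 2.
S4 applies (level before this adjustment is 2 < 5, so +2): 2 + 2 = 4.
S5 applies: 4 + 3 = 7.
S6 applies (level before this adjustment is 7 < 15, so +1): 7 + 1 = 8.
Final offense level: 8.
Criminal history: 9 prior points → Category Moderate (8+).
Level 8 falls in the 6-10 band.
Grid: Level 6-10 × Category Moderate = 112-160 weeks.

112-160 weeks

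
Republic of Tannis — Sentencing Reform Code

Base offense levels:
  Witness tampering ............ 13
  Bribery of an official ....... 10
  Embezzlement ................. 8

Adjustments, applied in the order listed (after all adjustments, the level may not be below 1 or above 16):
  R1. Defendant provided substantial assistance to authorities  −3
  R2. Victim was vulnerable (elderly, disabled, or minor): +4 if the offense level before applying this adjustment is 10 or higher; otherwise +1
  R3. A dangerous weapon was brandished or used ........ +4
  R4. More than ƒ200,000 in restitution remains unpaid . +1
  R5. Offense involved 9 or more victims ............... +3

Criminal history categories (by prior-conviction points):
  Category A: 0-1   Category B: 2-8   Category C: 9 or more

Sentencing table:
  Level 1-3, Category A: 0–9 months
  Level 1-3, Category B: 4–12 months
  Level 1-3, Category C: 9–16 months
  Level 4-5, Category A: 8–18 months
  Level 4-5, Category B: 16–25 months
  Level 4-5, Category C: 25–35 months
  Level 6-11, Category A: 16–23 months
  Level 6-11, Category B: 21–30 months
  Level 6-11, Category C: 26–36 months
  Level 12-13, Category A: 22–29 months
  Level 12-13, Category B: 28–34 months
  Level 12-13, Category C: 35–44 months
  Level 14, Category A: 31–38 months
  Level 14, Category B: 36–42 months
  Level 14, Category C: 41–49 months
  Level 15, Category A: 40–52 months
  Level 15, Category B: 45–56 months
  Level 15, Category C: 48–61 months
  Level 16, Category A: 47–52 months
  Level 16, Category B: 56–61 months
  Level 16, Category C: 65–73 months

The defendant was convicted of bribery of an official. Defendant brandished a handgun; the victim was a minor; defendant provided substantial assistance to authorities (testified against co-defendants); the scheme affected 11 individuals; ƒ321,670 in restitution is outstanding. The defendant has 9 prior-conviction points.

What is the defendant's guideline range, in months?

Base offense level for bribery of an official: 10.
R1 applies: 10 − 3 = 7.
R2 applies (level before this adjustment is 7 < 10, so +1): 7 + 1 = 8.
R3 applies: 8 + 4 = 12.
R4 applies: 12 + 1 = 13.
R5 applies: 13 + 3 = 16.
Final offense level: 16.
Criminal history: 9 prior points → Category C (9+).
Level 16 falls in the 16 band.
Grid: Level 16 × Category C = 65-73 months.

65-73 months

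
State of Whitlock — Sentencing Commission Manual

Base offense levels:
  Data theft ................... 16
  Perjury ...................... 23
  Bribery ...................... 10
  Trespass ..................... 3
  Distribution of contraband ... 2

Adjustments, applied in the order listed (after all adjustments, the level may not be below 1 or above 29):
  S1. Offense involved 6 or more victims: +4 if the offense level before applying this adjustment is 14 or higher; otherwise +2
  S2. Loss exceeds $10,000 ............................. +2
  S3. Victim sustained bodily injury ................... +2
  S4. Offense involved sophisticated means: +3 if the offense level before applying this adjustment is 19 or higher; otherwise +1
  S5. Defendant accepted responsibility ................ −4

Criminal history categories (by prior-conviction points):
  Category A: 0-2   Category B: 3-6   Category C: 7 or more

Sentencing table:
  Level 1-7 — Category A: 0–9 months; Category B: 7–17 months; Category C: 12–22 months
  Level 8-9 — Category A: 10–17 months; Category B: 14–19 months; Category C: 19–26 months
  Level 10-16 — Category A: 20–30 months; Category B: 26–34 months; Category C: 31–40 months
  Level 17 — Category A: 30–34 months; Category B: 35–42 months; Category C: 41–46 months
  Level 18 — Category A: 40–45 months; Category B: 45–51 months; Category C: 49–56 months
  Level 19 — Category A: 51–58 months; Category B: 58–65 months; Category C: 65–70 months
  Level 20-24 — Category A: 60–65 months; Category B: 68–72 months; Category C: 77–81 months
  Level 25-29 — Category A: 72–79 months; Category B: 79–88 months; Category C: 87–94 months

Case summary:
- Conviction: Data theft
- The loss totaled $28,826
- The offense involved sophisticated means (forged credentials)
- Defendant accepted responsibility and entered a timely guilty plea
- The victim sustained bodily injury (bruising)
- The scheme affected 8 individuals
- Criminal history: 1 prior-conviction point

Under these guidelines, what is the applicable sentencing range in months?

Base offense level for data theft: 16.
S1 applies (level before this adjustment is 16 ≥ 14, so +4): 16 + 4 = 20.
S2 applies: 20 + 2 = 22.
S3 applies: 22 + 2 = 24.
S4 applies (level before this adjustment is 24 ≥ 19, so +3): 24 + 3 = 27.
S5 applies: 27 − 4 = 23.
Final offense level: 23.
Criminal history: 1 prior point → Category A (0-2).
Level 23 falls in the 20-24 band.
Grid: Level 20-24 × Category A = 60-65 months.

60-65 months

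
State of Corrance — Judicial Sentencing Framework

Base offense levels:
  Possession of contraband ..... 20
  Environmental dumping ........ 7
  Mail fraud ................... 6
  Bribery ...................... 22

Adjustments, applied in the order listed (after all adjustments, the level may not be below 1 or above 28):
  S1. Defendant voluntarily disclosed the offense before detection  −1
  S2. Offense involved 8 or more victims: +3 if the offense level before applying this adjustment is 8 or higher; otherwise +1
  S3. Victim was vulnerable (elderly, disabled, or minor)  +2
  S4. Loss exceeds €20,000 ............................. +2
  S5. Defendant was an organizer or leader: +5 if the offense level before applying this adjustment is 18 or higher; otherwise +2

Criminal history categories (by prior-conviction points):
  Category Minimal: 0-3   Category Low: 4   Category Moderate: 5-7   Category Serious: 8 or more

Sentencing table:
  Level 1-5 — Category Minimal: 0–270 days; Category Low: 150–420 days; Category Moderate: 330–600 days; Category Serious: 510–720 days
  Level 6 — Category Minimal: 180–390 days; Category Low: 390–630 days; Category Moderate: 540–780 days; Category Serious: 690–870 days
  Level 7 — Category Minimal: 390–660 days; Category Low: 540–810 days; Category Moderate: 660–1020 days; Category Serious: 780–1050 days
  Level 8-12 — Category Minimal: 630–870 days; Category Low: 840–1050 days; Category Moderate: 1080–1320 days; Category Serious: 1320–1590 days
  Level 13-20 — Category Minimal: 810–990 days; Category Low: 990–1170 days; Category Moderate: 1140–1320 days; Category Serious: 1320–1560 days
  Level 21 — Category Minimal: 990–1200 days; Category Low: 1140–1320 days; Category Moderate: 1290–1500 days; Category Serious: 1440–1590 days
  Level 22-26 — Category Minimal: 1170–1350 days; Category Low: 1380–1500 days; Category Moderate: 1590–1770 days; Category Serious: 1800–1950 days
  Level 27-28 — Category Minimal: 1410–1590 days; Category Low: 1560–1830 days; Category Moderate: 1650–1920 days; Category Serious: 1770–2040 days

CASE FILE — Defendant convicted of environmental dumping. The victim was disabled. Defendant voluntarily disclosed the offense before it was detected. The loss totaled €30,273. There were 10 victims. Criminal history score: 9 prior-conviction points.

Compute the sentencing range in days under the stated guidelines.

1320-1590 days

Base offense level for environmental dumping: 7.
S1 applies: 7 − 1 = 6.
S2 applies (level before this adjustment is 6 < 8, so +1): 6 + 1 = 7.
S3 applies: 7 + 2 = 9.
S4 applies: 9 + 2 = 11.
Final offense level: 11.
Criminal history: 9 prior points → Category Serious (8+).
Level 11 falls in the 8-12 band.
Grid: Level 8-12 × Category Serious = 1320-1590 days.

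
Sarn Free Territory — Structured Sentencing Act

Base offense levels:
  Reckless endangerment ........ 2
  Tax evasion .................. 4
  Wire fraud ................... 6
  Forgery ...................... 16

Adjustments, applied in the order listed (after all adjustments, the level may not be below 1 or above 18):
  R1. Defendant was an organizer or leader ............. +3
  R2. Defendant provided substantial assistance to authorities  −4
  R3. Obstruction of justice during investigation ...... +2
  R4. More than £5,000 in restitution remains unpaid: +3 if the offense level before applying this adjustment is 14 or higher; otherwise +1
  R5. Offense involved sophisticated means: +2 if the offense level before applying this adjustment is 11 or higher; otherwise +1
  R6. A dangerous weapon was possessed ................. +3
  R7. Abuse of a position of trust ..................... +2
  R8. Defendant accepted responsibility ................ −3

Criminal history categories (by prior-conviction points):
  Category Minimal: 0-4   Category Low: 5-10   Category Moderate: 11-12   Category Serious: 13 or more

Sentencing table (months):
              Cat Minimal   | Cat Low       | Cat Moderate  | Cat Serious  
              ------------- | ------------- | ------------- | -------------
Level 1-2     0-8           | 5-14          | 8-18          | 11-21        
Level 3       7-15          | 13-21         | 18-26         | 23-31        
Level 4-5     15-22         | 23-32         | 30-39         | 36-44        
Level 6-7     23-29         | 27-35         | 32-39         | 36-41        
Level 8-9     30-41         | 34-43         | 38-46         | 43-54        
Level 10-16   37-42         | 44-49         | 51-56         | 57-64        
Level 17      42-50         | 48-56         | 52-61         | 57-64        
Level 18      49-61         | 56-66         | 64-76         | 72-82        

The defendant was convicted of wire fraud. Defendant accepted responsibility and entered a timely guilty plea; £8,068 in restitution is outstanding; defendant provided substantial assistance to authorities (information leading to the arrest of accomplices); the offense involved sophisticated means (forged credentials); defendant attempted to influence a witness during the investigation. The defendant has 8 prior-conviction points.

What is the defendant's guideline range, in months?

Base offense level for wire fraud: 6.
R2 applies: 6 − 4 = 2.
R3 applies: 2 + 2 = 4.
R4 applies (level before this adjustment is 4 < 14, so +1): 4 + 1 = 5.
R5 applies (level before this adjustment is 5 < 11, so +1): 5 + 1 = 6.
R8 applies: 6 − 3 = 3.
Final offense level: 3.
Criminal history: 8 prior points → Category Low (5-10).
Level 3 falls in the 3 band.
Grid: Level 3 × Category Low = 13-21 months.

13-21 months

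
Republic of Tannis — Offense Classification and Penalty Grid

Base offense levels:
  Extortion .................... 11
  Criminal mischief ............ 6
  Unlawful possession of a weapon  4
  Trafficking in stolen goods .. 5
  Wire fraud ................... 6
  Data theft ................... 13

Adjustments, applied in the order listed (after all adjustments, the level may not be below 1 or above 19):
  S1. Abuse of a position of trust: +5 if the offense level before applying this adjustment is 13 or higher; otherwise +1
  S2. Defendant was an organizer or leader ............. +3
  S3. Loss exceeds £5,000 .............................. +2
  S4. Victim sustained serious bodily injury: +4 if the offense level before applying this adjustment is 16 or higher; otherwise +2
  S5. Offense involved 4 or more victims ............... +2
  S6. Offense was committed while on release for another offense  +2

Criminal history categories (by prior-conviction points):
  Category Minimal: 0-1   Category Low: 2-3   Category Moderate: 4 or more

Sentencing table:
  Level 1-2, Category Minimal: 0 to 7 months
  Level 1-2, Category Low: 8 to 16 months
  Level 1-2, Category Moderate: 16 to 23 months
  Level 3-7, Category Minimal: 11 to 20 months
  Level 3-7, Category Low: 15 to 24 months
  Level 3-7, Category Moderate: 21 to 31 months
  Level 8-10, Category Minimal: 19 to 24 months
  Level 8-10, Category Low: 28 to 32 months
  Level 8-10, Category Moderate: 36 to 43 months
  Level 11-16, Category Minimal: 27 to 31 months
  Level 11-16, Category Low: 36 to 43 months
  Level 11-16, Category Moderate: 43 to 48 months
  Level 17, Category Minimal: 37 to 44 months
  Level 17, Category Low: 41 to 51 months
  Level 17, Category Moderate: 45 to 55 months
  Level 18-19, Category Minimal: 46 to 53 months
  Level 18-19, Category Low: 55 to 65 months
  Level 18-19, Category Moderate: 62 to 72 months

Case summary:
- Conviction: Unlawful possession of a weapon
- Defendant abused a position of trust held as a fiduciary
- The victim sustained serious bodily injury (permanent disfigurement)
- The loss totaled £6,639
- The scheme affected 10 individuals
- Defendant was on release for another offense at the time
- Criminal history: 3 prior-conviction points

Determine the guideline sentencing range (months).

Base offense level for unlawful possession of a weapon: 4.
S1 applies (level before this adjustment is 4 < 13, so +1): 4 + 1 = 5.
S3 applies: 5 + 2 = 7.
S4 applies (level before this adjustment is 7 < 16, so +2): 7 + 2 = 9.
S5 applies: 9 + 2 = 11.
S6 applies: 11 + 2 = 13.
Final offense level: 13.
Criminal history: 3 prior points → Category Low (2-3).
Level 13 falls in the 11-16 band.
Grid: Level 11-16 × Category Low = 36-43 months.

36-43 months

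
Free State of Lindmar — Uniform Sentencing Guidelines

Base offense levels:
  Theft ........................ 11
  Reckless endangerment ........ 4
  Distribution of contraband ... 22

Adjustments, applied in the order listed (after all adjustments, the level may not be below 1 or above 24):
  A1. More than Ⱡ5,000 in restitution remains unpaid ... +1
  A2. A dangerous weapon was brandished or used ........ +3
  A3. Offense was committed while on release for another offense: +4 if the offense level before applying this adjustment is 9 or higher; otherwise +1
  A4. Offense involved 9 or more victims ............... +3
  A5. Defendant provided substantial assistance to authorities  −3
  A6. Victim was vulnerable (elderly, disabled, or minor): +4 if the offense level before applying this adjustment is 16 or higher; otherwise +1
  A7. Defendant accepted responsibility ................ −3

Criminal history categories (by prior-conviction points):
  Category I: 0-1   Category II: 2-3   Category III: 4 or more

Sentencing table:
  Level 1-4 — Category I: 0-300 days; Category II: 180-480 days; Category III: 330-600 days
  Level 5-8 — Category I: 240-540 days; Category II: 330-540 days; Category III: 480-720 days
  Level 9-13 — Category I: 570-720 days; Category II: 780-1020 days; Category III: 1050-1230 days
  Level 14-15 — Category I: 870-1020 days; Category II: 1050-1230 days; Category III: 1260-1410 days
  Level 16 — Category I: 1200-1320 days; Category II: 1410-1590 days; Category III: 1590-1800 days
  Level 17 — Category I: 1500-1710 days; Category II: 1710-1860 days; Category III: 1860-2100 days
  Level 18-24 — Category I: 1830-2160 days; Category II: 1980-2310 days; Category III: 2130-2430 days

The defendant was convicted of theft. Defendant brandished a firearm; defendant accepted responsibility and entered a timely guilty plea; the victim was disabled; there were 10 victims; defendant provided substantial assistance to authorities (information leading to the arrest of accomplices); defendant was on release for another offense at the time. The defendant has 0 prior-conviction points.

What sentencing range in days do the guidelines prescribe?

Base offense level for theft: 11.
A2 applies: 11 + 3 = 14.
A3 applies (level before this adjustment is 14 ≥ 9, so +4): 14 + 4 = 18.
A4 applies: 18 + 3 = 21.
A5 applies: 21 − 3 = 18.
A6 applies (level before this adjustment is 18 ≥ 16, so +4): 18 + 4 = 22.
A7 applies: 22 − 3 = 19.
Final offense level: 19.
Criminal history: 0 prior points → Category I (0-1).
Level 19 falls in the 18-24 band.
Grid: Level 18-24 × Category I = 1830-2160 days.

1830-2160 days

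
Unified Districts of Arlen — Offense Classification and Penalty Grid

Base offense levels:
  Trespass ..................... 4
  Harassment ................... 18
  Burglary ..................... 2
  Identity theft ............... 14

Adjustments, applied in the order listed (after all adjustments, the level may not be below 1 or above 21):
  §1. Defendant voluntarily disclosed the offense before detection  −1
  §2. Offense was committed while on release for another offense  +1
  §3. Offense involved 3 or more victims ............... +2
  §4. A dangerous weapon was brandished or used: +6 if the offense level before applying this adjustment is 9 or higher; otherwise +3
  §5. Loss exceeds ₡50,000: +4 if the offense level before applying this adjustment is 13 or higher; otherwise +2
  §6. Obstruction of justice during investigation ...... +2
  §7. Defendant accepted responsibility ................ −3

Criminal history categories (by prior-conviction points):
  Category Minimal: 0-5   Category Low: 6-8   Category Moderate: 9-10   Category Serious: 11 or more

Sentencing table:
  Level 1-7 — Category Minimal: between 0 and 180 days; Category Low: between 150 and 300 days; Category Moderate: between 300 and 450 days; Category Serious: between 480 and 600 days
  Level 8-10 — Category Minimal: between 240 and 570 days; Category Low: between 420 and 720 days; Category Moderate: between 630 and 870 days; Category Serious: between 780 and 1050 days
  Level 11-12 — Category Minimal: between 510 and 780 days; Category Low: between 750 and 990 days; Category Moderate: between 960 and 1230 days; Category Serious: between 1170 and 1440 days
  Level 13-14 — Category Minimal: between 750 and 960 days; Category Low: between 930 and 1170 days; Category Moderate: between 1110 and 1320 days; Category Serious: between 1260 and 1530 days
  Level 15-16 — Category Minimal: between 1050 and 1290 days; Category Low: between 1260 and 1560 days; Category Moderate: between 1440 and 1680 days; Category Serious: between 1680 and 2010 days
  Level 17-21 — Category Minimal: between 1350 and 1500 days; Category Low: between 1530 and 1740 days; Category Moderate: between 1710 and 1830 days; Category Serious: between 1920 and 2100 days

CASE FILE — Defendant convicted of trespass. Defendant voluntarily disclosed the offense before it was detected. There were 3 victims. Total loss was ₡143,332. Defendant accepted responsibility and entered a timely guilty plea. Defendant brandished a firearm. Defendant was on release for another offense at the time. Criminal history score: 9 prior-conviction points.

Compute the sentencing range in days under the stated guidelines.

Base offense level for trespass: 4.
§1 applies: 4 − 1 = 3.
§2 applies: 3 + 1 = 4.
§3 applies: 4 + 2 = 6.
§4 applies (level before this adjustment is 6 < 9, so +3): 6 + 3 = 9.
§5 applies (level before this adjustment is 9 < 13, so +2): 9 + 2 = 11.
§6 does not apply.
§7 applies: 11 − 3 = 8.
Final offense level: 8.
Criminal history: 9 prior points → Category Moderate (9-10).
Level 8 falls in the 8-10 band.
Grid: Level 8-10 × Category Moderate = 630-870 days.

630-870 days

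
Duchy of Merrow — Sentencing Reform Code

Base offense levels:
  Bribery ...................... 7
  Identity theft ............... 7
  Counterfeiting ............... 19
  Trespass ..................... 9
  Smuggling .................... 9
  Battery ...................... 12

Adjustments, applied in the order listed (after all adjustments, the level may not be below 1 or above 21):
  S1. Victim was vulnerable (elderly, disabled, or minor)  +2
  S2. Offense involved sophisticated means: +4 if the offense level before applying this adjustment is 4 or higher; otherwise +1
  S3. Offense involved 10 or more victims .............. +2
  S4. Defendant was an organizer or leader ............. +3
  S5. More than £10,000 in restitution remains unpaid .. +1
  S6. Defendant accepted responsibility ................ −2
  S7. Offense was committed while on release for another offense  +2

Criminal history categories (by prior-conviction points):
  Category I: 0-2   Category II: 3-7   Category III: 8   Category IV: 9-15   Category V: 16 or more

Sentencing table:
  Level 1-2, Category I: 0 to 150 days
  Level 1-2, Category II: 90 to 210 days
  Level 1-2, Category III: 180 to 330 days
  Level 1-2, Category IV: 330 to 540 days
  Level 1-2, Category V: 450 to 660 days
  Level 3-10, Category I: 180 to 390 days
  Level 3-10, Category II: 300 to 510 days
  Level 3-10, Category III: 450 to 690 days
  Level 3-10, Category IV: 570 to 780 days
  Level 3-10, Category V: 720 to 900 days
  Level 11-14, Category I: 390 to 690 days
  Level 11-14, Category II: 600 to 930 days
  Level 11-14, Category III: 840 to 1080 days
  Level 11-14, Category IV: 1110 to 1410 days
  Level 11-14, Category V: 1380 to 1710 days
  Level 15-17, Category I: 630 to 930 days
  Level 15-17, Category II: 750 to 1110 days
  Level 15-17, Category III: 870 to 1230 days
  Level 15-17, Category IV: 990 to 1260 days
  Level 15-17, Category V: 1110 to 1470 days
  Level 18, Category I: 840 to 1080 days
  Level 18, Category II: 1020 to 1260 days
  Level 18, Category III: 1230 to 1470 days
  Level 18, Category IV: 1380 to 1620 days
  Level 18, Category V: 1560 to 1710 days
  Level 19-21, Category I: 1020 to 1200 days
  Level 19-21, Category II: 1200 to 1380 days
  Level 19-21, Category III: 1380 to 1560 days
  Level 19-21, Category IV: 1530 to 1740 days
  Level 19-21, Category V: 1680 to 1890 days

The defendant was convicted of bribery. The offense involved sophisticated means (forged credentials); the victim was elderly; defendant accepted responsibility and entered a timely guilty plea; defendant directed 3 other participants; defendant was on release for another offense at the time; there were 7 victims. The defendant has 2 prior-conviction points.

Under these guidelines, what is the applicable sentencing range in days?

630-930 days

Base offense level for bribery: 7.
S1 applies: 7 + 2 = 9.
S2 applies (level before this adjustment is 9 ≥ 4, so +4): 9 + 4 = 13.
S4 applies: 13 + 3 = 16.
S5 does not apply.
S6 applies: 16 − 2 = 14.
S7 applies: 14 + 2 = 16.
Final offense level: 16.
Criminal history: 2 prior points → Category I (0-2).
Level 16 falls in the 15-17 band.
Grid: Level 15-17 × Category I = 630-930 days.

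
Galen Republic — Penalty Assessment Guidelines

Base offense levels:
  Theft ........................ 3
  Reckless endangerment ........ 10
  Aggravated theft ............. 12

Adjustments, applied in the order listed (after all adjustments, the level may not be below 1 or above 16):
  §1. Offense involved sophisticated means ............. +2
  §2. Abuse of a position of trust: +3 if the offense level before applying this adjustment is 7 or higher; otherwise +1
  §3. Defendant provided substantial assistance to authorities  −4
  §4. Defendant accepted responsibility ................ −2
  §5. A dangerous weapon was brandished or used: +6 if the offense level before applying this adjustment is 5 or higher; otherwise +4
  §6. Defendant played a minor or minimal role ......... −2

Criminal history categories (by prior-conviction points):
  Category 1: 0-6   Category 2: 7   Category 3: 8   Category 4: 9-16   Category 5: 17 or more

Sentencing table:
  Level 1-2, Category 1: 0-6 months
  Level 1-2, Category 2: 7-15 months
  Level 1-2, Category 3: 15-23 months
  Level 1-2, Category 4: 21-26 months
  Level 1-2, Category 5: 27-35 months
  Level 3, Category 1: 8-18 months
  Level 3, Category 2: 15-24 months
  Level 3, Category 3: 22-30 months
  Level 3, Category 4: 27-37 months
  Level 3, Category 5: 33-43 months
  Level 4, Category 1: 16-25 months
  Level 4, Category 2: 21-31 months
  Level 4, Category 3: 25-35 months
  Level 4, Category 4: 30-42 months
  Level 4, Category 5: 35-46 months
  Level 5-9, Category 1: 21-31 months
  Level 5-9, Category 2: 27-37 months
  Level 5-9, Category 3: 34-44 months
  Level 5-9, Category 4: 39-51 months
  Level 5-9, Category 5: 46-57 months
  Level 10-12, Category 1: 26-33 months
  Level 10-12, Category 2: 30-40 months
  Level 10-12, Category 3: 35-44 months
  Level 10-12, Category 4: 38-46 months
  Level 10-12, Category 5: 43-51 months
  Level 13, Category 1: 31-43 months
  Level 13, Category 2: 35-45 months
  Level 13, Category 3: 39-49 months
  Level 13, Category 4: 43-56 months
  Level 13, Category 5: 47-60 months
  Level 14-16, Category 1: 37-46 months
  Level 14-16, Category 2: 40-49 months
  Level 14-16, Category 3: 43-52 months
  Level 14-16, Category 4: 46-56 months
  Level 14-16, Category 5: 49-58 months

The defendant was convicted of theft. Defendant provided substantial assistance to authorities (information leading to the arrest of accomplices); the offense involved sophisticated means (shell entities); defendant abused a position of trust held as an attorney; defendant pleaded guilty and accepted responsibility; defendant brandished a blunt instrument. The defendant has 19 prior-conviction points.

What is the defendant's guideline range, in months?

Base offense level for theft: 3.
§1 applies: 3 + 2 = 5.
§2 applies (level before this adjustment is 5 < 7, so +1): 5 + 1 = 6.
§3 applies: 6 − 4 = 2.
§4 applies: 2 − 2 = 0.
§5 applies (level before this adjustment is 0 < 5, so +4): 0 + 4 = 4.
Final offense level: 4.
Criminal history: 19 prior points → Category 5 (17+).
Level 4 falls in the 4 band.
Grid: Level 4 × Category 5 = 35-46 months.

35-46 months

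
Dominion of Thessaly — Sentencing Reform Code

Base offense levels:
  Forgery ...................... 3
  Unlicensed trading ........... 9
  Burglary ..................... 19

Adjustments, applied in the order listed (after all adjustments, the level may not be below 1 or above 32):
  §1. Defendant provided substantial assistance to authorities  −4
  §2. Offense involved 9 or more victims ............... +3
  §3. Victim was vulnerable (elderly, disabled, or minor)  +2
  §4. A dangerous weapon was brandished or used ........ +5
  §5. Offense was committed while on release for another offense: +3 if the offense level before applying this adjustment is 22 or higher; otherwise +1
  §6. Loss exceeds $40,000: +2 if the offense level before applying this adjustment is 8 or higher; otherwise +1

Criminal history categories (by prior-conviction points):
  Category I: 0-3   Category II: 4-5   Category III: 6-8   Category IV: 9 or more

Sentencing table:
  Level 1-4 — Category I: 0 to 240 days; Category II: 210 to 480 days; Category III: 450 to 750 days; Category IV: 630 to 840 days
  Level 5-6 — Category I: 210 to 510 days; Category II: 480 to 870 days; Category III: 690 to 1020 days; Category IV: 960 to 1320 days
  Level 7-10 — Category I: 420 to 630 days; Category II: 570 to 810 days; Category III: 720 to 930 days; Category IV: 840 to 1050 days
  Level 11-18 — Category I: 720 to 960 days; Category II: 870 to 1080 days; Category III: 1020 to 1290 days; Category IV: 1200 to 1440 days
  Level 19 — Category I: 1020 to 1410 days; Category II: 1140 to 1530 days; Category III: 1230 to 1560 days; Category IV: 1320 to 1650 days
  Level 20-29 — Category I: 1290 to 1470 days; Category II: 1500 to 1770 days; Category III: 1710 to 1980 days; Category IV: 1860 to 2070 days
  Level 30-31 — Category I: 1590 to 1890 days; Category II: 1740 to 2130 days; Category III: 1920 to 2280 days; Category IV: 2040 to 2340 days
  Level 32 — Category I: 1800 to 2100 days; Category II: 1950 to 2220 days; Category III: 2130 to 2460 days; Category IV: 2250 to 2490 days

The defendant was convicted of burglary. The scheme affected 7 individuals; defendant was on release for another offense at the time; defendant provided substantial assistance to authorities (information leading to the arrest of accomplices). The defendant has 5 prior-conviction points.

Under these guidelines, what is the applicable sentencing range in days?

Base offense level for burglary: 19.
§1 applies: 19 − 4 = 15.
§2 does not apply.
§5 applies (level before this adjustment is 15 < 22, so +1): 15 + 1 = 16.
Final offense level: 16.
Criminal history: 5 prior points → Category II (4-5).
Level 16 falls in the 11-18 band.
Grid: Level 11-18 × Category II = 870-1080 days.

870-1080 days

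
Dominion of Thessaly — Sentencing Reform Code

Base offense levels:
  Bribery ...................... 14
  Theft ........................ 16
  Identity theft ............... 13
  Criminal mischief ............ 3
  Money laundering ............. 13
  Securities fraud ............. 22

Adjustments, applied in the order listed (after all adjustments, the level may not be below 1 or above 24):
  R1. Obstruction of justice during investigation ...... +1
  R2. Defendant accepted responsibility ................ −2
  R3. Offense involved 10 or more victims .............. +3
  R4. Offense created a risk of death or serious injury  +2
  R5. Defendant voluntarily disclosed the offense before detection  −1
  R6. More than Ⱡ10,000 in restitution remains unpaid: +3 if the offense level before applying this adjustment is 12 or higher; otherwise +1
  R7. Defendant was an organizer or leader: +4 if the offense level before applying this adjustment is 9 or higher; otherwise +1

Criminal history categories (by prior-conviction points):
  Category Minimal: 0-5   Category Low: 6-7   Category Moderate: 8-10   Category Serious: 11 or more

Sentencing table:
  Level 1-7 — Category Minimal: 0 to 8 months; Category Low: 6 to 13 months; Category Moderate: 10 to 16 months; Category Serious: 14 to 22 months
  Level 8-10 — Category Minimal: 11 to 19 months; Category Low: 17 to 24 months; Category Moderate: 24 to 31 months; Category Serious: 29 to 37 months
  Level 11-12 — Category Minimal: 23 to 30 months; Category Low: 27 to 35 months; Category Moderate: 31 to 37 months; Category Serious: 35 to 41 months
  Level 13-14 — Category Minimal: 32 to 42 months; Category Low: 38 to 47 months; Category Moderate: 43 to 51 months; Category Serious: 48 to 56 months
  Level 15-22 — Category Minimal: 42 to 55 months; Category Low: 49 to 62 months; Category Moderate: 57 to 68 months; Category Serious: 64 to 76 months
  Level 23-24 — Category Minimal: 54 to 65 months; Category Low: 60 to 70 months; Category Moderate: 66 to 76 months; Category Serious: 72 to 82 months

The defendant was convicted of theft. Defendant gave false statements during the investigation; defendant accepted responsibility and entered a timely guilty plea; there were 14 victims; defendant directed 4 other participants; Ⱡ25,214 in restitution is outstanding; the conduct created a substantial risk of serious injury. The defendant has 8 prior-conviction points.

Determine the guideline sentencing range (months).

66-76 months

Base offense level for theft: 16.
R1 applies: 16 + 1 = 17.
R2 applies: 17 − 2 = 15.
R3 applies: 15 + 3 = 18.
R4 applies: 18 + 2 = 20.
R6 applies (level before this adjustment is 20 ≥ 12, so +3): 20 + 3 = 23.
R7 applies (level before this adjustment is 23 ≥ 9, so +4): 23 + 4 = 27.
Level 27 exceeds the maximum of 24; capped at 24.
Final offense level: 24.
Criminal history: 8 prior points → Category Moderate (8-10).
Level 24 falls in the 23-24 band.
Grid: Level 23-24 × Category Moderate = 66-76 months.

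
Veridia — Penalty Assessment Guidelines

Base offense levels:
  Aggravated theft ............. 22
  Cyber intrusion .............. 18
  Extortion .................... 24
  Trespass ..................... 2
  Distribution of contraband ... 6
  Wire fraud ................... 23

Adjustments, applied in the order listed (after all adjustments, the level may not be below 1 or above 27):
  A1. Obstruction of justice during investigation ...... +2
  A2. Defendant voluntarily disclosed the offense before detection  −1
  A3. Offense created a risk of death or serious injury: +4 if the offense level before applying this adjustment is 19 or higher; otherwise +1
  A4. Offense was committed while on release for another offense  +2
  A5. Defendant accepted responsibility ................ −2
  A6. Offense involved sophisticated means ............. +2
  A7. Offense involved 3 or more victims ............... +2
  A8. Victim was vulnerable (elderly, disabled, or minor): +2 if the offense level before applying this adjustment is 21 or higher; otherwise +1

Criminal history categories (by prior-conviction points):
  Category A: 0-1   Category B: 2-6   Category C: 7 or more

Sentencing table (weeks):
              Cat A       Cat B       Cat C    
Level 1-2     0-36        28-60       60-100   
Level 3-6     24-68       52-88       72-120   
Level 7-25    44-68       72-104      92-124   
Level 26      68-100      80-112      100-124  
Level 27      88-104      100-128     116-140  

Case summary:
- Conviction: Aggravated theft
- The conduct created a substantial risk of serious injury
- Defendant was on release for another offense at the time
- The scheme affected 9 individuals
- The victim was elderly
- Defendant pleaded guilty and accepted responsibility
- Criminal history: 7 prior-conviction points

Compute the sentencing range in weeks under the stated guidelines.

116-140 weeks

Base offense level for aggravated theft: 22.
A1 does not apply.
A2 does not apply.
A3 applies (level before this adjustment is 22 ≥ 19, so +4): 22 + 4 = 26.
A4 applies: 26 + 2 = 28.
A5 applies: 28 − 2 = 26.
A7 applies: 26 + 2 = 28.
A8 applies (level before this adjustment is 28 ≥ 21, so +2): 28 + 2 = 30.
Level 30 exceeds the maximum of 27; capped at 27.
Final offense level: 27.
Criminal history: 7 prior points → Category C (7+).
Level 27 falls in the 27 band.
Grid: Level 27 × Category C = 116-140 weeks.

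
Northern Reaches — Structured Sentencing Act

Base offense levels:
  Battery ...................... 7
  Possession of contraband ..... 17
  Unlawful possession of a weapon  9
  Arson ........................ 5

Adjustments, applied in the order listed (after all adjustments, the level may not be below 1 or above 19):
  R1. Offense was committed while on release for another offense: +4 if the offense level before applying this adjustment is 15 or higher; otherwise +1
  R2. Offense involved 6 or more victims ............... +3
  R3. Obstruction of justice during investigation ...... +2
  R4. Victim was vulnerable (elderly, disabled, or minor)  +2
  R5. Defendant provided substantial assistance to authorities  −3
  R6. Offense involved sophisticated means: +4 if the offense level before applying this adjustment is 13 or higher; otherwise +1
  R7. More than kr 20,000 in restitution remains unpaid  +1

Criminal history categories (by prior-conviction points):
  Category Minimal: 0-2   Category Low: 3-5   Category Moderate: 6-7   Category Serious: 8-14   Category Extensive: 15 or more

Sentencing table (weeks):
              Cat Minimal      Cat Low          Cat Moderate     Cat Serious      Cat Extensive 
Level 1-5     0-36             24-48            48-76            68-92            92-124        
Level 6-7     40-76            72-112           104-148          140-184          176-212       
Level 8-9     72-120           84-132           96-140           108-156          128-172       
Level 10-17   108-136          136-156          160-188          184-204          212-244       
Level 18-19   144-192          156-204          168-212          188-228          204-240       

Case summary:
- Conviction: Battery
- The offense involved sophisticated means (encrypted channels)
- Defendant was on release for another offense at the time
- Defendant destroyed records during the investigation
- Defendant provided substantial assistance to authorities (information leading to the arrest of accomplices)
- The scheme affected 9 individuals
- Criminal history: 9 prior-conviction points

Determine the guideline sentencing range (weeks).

184-204 weeks

Base offense level for battery: 7.
R1 applies (level before this adjustment is 7 < 15, so +1): 7 + 1 = 8.
R2 applies: 8 + 3 = 11.
R3 applies: 11 + 2 = 13.
R4 does not apply.
R5 applies: 13 − 3 = 10.
R6 applies (level before this adjustment is 10 < 13, so +1): 10 + 1 = 11.
R7 does not apply.
Final offense level: 11.
Criminal history: 9 prior points → Category Serious (8-14).
Level 11 falls in the 10-17 band.
Grid: Level 10-17 × Category Serious = 184-204 weeks.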